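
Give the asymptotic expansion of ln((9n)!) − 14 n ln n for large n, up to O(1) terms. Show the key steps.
ln((9n)!) − 14 n ln n = −5 n ln n + 9(ln 9 − 1) n + (1/2) ln(2π·9n) + O(1/n)

Stirling: ln((9n)!) = 9n ln(9n) − 9n + (1/2) ln(2π·9n) + O(1/n).
Expand 9n ln(9n) = 9n (ln n + ln 9) = 9n ln n + 9n ln 9.
Subtract 14n ln n: leading term is (9 − 14) n ln n = −5 n ln n. The next term is 9n ln 9 − 9n = 9(ln 9 − 1) n. Then the (1/2) ln(2π·9n) correction.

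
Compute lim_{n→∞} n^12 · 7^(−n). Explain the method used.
lim = 0

Exponentials with base > 1 dominate every fixed polynomial: for any fixed c, n^c / 7^n → 0 as n → ∞ (e.g. by the ratio test, or by writing 7^n = e^(n ln 7) and noting e^(n ln 7) / n^c → ∞). Hence n^12 · 7^(−n) = n^12 / 7^n → 0.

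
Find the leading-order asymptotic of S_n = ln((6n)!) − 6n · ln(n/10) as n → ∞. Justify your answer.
S_n ~ 6n · (ln 60 − 1) + O(ln n)

Stirling: ln((6n)!) = 6n ln(6n) − 6n + O(ln n).
  S_n = 6n ln(6n) − 6n − 6n ln(n/10) + O(ln n)
      = 6n ln(6n) − 6n ln n + 6n ln 10 − 6n + O(ln n)
      = 6n ln 6 + 6n ln 10 − 6n + O(ln n)
      = 6n (ln 60 − 1) + O(ln n).
Numerically ln(60) − 1 ≈ 3.0943.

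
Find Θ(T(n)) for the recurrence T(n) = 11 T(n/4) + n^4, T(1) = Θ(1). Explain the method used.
T(n) = Θ(n^4)

log_4 11 ≈ 1.730. f(n) = n^4 dominates n^(log_4 11) since 4 > 1.730, and the regularity condition a·f(n/b) = 11·(n/4)^4 = (11/256)·n^4 ≤ c·f(n) holds with c = 11/256 ≈ 0.043 < 1. So this is Case 3: T(n) = Θ(f(n)) = Θ(n^4).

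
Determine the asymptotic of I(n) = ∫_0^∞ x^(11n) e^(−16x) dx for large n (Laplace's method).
I(n) ~ (sqrt(2π·11n) / 16) · (11n/(16e))^(11n)

Write the integrand as exp(11n ln x − 16x) and set f(x) = 11n ln x − 16x. Then f'(x) = 11n/x − 16 = 0 at x* = 11n/16, and f''(x*) = −11n/x*^2 = −16^2/(11n). Laplace's method (interior maximum) gives
  I(n) ~ e^(f(x*)) · sqrt(2π / |f''(x*)|)
        = exp(11n ln(11n/16) − 11n) · sqrt(2π · 11n / 16^2)
        = (11n/16)^(11n) e^(−11n) · sqrt(2π·11n) / 16
        = (sqrt(2π·11n) / 16) · (11n/(16e))^(11n).
This matches Γ(11n+1)/16^(11n+1) with Stirling applied to Γ.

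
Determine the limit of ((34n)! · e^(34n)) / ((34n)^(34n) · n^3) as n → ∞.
lim = 0

Stirling: (34n)! ~ sqrt(2π·34n) · (34n/e)^(34n). Hence
  (34n)! · e^(34n) / (34n)^(34n) ~ sqrt(2π·34n).
Dividing by n^3: sqrt(2π·34n) / n^3 = sqrt(2π·34) · n^((1−6)/2), so the expression behaves like sqrt(2π·34) · n^((1−6)/2) → 0.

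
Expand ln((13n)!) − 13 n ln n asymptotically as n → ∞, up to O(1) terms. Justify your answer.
ln((13n)!) − 13 n ln n = 13(ln 13 − 1) n + (1/2) ln(2π·13n) + O(1/n)

Stirling: ln((13n)!) = 13n ln(13n) − 13n + (1/2) ln(2π·13n) + O(1/n).
Since 13n ln(13n) = 13n ln n + 13n ln 13, subtracting 13n ln n cancels the n ln n term exactly. What remains is 13(ln 13 − 1) n + (1/2) ln(2π·13n) + O(1/n).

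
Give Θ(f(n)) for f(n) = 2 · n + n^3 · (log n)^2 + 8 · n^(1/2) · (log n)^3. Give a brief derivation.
f(n) ∈ Θ(n^3 · (log n)^2)

Compare the terms by growth order. For large n, n^a · (log n)^b dominates n^a' · (log n)^b' iff a > a', or (a = a' and b > b'). Ranking the 3 terms shows the dominant one is n^3 · (log n)^2. Hence f(n) ∈ Θ(n^3 · (log n)^2).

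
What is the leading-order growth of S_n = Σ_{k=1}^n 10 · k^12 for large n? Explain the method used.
S_n ~ 10 · n^13 / 13

By integral comparison (Euler-Maclaurin), Σ_{k=1}^n 10 · k^12 = 10 · ∫_0^n x^12 dx + O(n^12) = 10 · n^13/13 + O(n^12). (Equivalently, Faulhaber's formula gives the same leading term.)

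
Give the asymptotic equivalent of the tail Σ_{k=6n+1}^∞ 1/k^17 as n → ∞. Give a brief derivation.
Σ_{k>6n} 1/k^17 ~ 1/(16 · (6n)^16)

Compare to the integral: ∫_{6n}^∞ x^(−17) dx = [−x^(−16)/16]_{6n}^∞ = 1/((17−1)·(6n)^16). Euler-Maclaurin then gives
  Σ_{k>6n} 1/k^17 = ∫_{6n}^∞ dx/x^17 − 1/(2·(6n)^17) + O(1/(6n)^18).
(Equivalently this is ζ(17) − Σ_{k≤6n} 1/k^17.)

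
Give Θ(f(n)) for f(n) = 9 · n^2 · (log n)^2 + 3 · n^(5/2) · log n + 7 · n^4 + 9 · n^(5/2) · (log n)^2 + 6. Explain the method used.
f(n) ∈ Θ(n^4)

Compare the terms by growth order. For large n, n^a · (log n)^b dominates n^a' · (log n)^b' iff a > a', or (a = a' and b > b'). Ranking the 5 terms shows the dominant one is 7 · n^4. Hence f(n) ∈ Θ(n^4).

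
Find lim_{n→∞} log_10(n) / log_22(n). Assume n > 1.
lim = ln(22) / ln(10) = log_10(22)

Change of base: log_10(n) = ln n / ln 10 and log_22(n) = ln n / ln 22. The ratio is (ln n / ln 10) · (ln 22 / ln n) = ln 22 / ln 10, a constant independent of n. So the limit is ln 22 / ln 10 = log_10(22).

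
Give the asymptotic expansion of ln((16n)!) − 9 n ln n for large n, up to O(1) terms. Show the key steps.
ln((16n)!) − 9 n ln n = 7 n ln n + 16(ln 16 − 1) n + (1/2) ln(2π·16n) + O(1/n)

Stirling: ln((16n)!) = 16n ln(16n) − 16n + (1/2) ln(2π·16n) + O(1/n).
Expand 16n ln(16n) = 16n (ln n + ln 16) = 16n ln n + 16n ln 16.
Subtract 9n ln n: leading term is (16 − 9) n ln n = 7 n ln n. The next term is 16n ln 16 − 16n = 16(ln 16 − 1) n. Then the (1/2) ln(2π·16n) correction.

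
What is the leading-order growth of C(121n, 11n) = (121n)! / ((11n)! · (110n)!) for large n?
C(121n, 11n) ~ (285311670611/10000000000)^(11n) · sqrt(11/(20π·11n))

Write N = 11n. Apply Stirling to each factorial:
  (11N)! ~ sqrt(2π·11N) · (11N/e)^(11N),
  N! ~ sqrt(2π N) · (N/e)^N,
  (10N)! ~ sqrt(2π·10N) · (10N/e)^(10N).
The exponential factors combine to (11N)^(11N) / (N^N · (10N)^(10N)) = 11^(11N)/10^(10N) = (11^11/10^10)^N = (285311670611/10000000000)^N.
The square-root prefactors combine to sqrt(2π·11N) / (sqrt(2π N)·sqrt(2π·10N)) = sqrt(11 / (2π·10·N)) = sqrt(11/(20π·11n)).
Substituting N = 11n: C(121n, 11n) ~ (285311670611/10000000000)^(11n) · sqrt(11/(20π·11n)).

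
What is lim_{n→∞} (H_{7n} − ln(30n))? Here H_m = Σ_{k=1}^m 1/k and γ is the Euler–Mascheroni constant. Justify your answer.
lim = ln(7/30) + γ

By Euler-Maclaurin, H_m = ln m + γ + O(1/m). So
  H_{7n} − ln(30n) = ln(7n) + γ − ln(30n) + O(1/n)
                       = ln(7/30) + γ + O(1/n).
Hence the limit is ln(7/30) + γ.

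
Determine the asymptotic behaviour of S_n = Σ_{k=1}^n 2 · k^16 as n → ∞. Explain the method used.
S_n ~ 2 · n^17 / 17

By integral comparison (Euler-Maclaurin), Σ_{k=1}^n 2 · k^16 = 2 · ∫_0^n x^16 dx + O(n^16) = 2 · n^17/17 + O(n^16). (Equivalently, Faulhaber's formula gives the same leading term.)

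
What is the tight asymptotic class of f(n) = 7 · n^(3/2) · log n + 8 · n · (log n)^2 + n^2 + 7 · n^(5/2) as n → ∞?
f(n) ∈ Θ(n^(5/2))

Compare the terms by growth order. For large n, n^a · (log n)^b dominates n^a' · (log n)^b' iff a > a', or (a = a' and b > b'). Ranking the 4 terms shows the dominant one is 7 · n^(5/2). Hence f(n) ∈ Θ(n^(5/2)).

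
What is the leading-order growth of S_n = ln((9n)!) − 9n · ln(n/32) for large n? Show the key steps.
S_n ~ 9n · (ln 288 − 1) + O(ln n)

Stirling: ln((9n)!) = 9n ln(9n) − 9n + O(ln n).
  S_n = 9n ln(9n) − 9n − 9n ln(n/32) + O(ln n)
      = 9n ln(9n) − 9n ln n + 9n ln 32 − 9n + O(ln n)
      = 9n ln 9 + 9n ln 32 − 9n + O(ln n)
      = 9n (ln 288 − 1) + O(ln n).
Numerically ln(288) − 1 ≈ 4.6630.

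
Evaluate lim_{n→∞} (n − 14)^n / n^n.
lim = e^(−14)

Rewrite as (1 − 14/n)^(n). By the standard limit (1 + x/n)^n → e^x, we have (1 − 14/n)^n → e^(−14), and raising to the 1st power gives e^(−14).
More precisely, ln[(1 − 14/n)^(n)] = n · ln(1 − 14/n) = n · (-14/n + O(1/n^2)) = -14 + O(1/n) → -14.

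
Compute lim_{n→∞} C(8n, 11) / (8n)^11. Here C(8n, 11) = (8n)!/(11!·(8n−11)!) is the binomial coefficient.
lim = 1/11! = 1/39916800

With N = 8n → ∞: C(N, 11) / N^11 = [N(N−1)…(N−10)] / (11! · N^11) = (1/11!) · 1 · (1 − 1/(8n)) · … · (1 − 10/(8n)). Each factor → 1 as N → ∞, so the limit is 1/11! = 1/39916800.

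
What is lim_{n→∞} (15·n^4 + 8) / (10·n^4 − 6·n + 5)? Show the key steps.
lim = 15/10 = 3/2

For large n the leading n^4 terms dominate both numerator and denominator. Dividing top and bottom by n^4, every other term tends to 0, leaving 15/10 = 3/2.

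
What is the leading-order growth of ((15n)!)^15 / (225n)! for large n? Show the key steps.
((15n)!)^15/(225n)! ~ ((2π·15n)^(14/2) / sqrt(15)) · 15^(−15·15n)  →  0

Write N = 15n. Stirling: N! ~ sqrt(2π N)(N/e)^N and (15N)! ~ sqrt(2π·15N)·(15N/e)^(15N).
  (N!)^15/(15N)! ~ (2π N)^(15/2) (N/e)^(15N) / [sqrt(2π·15N) (15N/e)^(15N)]
     = (2π N)^(15/2) / sqrt(2π·15N) · (N/(15N))^(15N)
     = (2π N)^((15−1)/2) / sqrt(15) · 15^(−15N).
Since 15^15 > 1, the factor 15^(−15N) decays exponentially, so the ratio → 0. Substituting N = 15n gives the stated form.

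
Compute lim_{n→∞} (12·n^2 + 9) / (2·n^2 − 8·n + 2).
lim = 12/2 = 6

For large n the leading n^2 terms dominate both numerator and denominator. Dividing top and bottom by n^2, every other term tends to 0, leaving 12/2 = 6.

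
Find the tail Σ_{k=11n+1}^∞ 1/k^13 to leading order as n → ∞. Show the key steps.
Σ_{k>11n} 1/k^13 ~ 1/(12 · (11n)^12)

Compare to the integral: ∫_{11n}^∞ x^(−13) dx = [−x^(−12)/12]_{11n}^∞ = 1/((13−1)·(11n)^12). Euler-Maclaurin then gives
  Σ_{k>11n} 1/k^13 = ∫_{11n}^∞ dx/x^13 − 1/(2·(11n)^13) + O(1/(11n)^14).
(Equivalently this is ζ(13) − Σ_{k≤11n} 1/k^13.)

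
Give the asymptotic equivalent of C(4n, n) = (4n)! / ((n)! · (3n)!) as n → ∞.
C(4n, n) ~ (256/27)^(n) · sqrt(2/(3π·n))

Write N = n. Apply Stirling to each factorial:
  (4N)! ~ sqrt(2π·4N) · (4N/e)^(4N),
  N! ~ sqrt(2π N) · (N/e)^N,
  (3N)! ~ sqrt(2π·3N) · (3N/e)^(3N).
The exponential factors combine to (4N)^(4N) / (N^N · (3N)^(3N)) = 4^(4N)/3^(3N) = (4^4/3^3)^N = (256/27)^N.
The square-root prefactors combine to sqrt(2π·4N) / (sqrt(2π N)·sqrt(2π·3N)) = sqrt(4 / (2π·3·N)) = sqrt(2/(3π·n)).
Substituting N = n: C(4n, n) ~ (256/27)^(n) · sqrt(2/(3π·n)).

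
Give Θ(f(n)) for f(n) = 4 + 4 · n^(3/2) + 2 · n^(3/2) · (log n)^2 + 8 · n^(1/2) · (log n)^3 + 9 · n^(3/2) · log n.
f(n) ∈ Θ(n^(3/2) · (log n)^2)

Compare the terms by growth order. For large n, n^a · (log n)^b dominates n^a' · (log n)^b' iff a > a', or (a = a' and b > b'). Ranking the 5 terms shows the dominant one is 2 · n^(3/2) · (log n)^2. Hence f(n) ∈ Θ(n^(3/2) · (log n)^2).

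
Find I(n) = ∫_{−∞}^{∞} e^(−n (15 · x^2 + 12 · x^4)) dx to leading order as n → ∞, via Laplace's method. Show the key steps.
I(n) ~ sqrt(π/(15n))

φ(x) = 15 · x^2 + 12 · x^4 has its unique global minimum at x* = 0 (since φ'(x) = 30x + 48x^3 = 0 only at x = 0 for real x with both coefficients positive, and φ → ∞ as |x| → ∞). At x* = 0, φ(0) = 0 and φ''(0) = 30. Laplace's method then gives
  I(n) ~ sqrt(2π / (n · φ''(0))) · e^(−n φ(0)) = sqrt(2π / (30n)) = sqrt(π/(15n)).
The 12 · x^4 term contributes only at subleading order (an O(1/n) relative correction).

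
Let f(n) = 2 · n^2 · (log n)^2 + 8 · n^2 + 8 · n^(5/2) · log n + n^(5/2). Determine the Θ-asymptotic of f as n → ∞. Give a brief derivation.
f(n) ∈ Θ(n^(5/2) · log n)

Compare the terms by growth order. For large n, n^a · (log n)^b dominates n^a' · (log n)^b' iff a > a', or (a = a' and b > b'). Ranking the 4 terms shows the dominant one is 8 · n^(5/2) · log n. Hence f(n) ∈ Θ(n^(5/2) · log n).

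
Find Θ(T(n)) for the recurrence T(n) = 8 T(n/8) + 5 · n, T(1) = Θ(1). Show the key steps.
T(n) = Θ(n log n)

log_8 8 = 1, and f(n) = 5 · n = Θ(n^(log_8 8)). This is Case 2 of the master theorem: T(n) = Θ(f(n) · log n) = Θ(n log n).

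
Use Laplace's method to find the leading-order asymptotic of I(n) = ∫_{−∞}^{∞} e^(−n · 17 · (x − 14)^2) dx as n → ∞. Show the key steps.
I(n) = sqrt(π/(17n))

Here φ(x) = 17 · (x − 14)^2 has its unique minimum at x* = 14 with φ(x*) = 0 and φ''(x*) = 34. Laplace's method gives
  I(n) ~ e^(−n φ(x*)) · sqrt(2π / (n · φ''(x*))) = sqrt(2π / (34n)) = sqrt(π/(17n)).
This is exact: substituting u = (x − 14)·sqrt(17n) gives I(n) = (1/sqrt(17n)) ∫_{−∞}^{∞} e^(−u^2) du = sqrt(π/(17n)).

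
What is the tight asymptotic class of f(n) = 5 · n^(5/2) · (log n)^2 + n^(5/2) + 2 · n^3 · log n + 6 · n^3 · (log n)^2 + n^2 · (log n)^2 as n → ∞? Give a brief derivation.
f(n) ∈ Θ(n^3 · (log n)^2)

Compare the terms by growth order. For large n, n^a · (log n)^b dominates n^a' · (log n)^b' iff a > a', or (a = a' and b > b'). Ranking the 5 terms shows the dominant one is 6 · n^3 · (log n)^2. Hence f(n) ∈ Θ(n^3 · (log n)^2).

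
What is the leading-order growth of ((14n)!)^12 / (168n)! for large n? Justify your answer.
((14n)!)^12/(168n)! ~ ((2π·14n)^(11/2) / sqrt(12)) · 12^(−12·14n)  →  0

Write N = 14n. Stirling: N! ~ sqrt(2π N)(N/e)^N and (12N)! ~ sqrt(2π·12N)·(12N/e)^(12N).
  (N!)^12/(12N)! ~ (2π N)^(12/2) (N/e)^(12N) / [sqrt(2π·12N) (12N/e)^(12N)]
     = (2π N)^(12/2) / sqrt(2π·12N) · (N/(12N))^(12N)
     = (2π N)^((12−1)/2) / sqrt(12) · 12^(−12N).
Since 12^12 > 1, the factor 12^(−12N) decays exponentially, so the ratio → 0. Substituting N = 14n gives the stated form.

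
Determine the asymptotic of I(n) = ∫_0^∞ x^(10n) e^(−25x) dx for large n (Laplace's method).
I(n) ~ (sqrt(2π·10n) / 25) · (10n/(25e))^(10n)

Write the integrand as exp(10n ln x − 25x) and set f(x) = 10n ln x − 25x. Then f'(x) = 10n/x − 25 = 0 at x* = 10n/25, and f''(x*) = −10n/x*^2 = −25^2/(10n). Laplace's method (interior maximum) gives
  I(n) ~ e^(f(x*)) · sqrt(2π / |f''(x*)|)
        = exp(10n ln(10n/25) − 10n) · sqrt(2π · 10n / 25^2)
        = (10n/25)^(10n) e^(−10n) · sqrt(2π·10n) / 25
        = (sqrt(2π·10n) / 25) · (10n/(25e))^(10n).
This matches Γ(10n+1)/25^(10n+1) with Stirling applied to Γ.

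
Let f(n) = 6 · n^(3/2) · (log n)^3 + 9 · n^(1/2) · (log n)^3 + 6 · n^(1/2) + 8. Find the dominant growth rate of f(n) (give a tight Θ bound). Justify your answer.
f(n) ∈ Θ(n^(3/2) · (log n)^3)

Compare the terms by growth order. For large n, n^a · (log n)^b dominates n^a' · (log n)^b' iff a > a', or (a = a' and b > b'). Ranking the 4 terms shows the dominant one is 6 · n^(3/2) · (log n)^3. Hence f(n) ∈ Θ(n^(3/2) · (log n)^3).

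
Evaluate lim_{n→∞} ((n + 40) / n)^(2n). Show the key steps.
lim = e^80

Rewrite as (1 + 40/n)^(2n). By the standard limit (1 + x/n)^n → e^x, we have (1 + 40/n)^n → e^40, and raising to the 2nd power gives e^80.
More precisely, ln[(1 + 40/n)^(2n)] = 2n · ln(1 + 40/n) = 2n · (40/n + O(1/n^2)) = 80 + O(1/n) → 80.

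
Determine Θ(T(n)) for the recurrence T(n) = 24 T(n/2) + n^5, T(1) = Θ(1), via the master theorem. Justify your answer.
T(n) = Θ(n^5)

log_2 24 ≈ 4.585. f(n) = n^5 dominates n^(log_2 24) since 5 > 4.585, and the regularity condition a·f(n/b) = 24·(n/2)^5 = (24/32)·n^5 ≤ c·f(n) holds with c = 24/32 ≈ 0.75 < 1. So this is Case 3: T(n) = Θ(f(n)) = Θ(n^5).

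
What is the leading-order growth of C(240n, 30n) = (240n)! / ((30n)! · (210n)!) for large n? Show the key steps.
C(240n, 30n) ~ (16777216/823543)^(30n) · sqrt(4/(7π·30n))

Write N = 30n. Apply Stirling to each factorial:
  (8N)! ~ sqrt(2π·8N) · (8N/e)^(8N),
  N! ~ sqrt(2π N) · (N/e)^N,
  (7N)! ~ sqrt(2π·7N) · (7N/e)^(7N).
The exponential factors combine to (8N)^(8N) / (N^N · (7N)^(7N)) = 8^(8N)/7^(7N) = (8^8/7^7)^N = (16777216/823543)^N.
The square-root prefactors combine to sqrt(2π·8N) / (sqrt(2π N)·sqrt(2π·7N)) = sqrt(8 / (2π·7·N)) = sqrt(4/(7π·30n)).
Substituting N = 30n: C(240n, 30n) ~ (16777216/823543)^(30n) · sqrt(4/(7π·30n)).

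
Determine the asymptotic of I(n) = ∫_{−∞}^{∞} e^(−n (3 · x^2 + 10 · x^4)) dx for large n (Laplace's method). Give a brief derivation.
I(n) ~ sqrt(π/(3n))

φ(x) = 3 · x^2 + 10 · x^4 has its unique global minimum at x* = 0 (since φ'(x) = 6x + 40x^3 = 0 only at x = 0 for real x with both coefficients positive, and φ → ∞ as |x| → ∞). At x* = 0, φ(0) = 0 and φ''(0) = 6. Laplace's method then gives
  I(n) ~ sqrt(2π / (n · φ''(0))) · e^(−n φ(0)) = sqrt(2π / (6n)) = sqrt(π/(3n)).
The 10 · x^4 term contributes only at subleading order (an O(1/n) relative correction).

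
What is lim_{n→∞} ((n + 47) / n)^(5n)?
lim = e^235

Rewrite as (1 + 47/n)^(5n). By the standard limit (1 + x/n)^n → e^x, we have (1 + 47/n)^n → e^47, and raising to the 5th power gives e^235.
More precisely, ln[(1 + 47/n)^(5n)] = 5n · ln(1 + 47/n) = 5n · (47/n + O(1/n^2)) = 235 + O(1/n) → 235.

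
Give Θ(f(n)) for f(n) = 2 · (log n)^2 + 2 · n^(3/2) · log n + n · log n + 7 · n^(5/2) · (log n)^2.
f(n) ∈ Θ(n^(5/2) · (log n)^2)

Compare the terms by growth order. For large n, n^a · (log n)^b dominates n^a' · (log n)^b' iff a > a', or (a = a' and b > b'). Ranking the 4 terms shows the dominant one is 7 · n^(5/2) · (log n)^2. Hence f(n) ∈ Θ(n^(5/2) · (log n)^2).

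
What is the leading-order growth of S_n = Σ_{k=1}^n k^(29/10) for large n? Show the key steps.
S_n ~ (10/39) · n^(39/10)

Integral comparison: Σ_{k=1}^n k^(29/10) = ∫_0^n x^(29/10) dx + O(n^(29/10)). The integral is n^(1 + 29/10) / (1 + 29/10) = n^((29+10)/10) / ((29+10)/10) = (10/39) · n^(39/10).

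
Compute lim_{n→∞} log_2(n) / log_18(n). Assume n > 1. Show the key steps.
lim = ln(18) / ln(2) = log_2(18)

Change of base: log_2(n) = ln n / ln 2 and log_18(n) = ln n / ln 18. The ratio is (ln n / ln 2) · (ln 18 / ln n) = ln 18 / ln 2, a constant independent of n. So the limit is ln 18 / ln 2 = log_2(18).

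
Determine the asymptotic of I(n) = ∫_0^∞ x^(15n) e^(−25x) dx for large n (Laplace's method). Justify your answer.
I(n) ~ (sqrt(2π·15n) / 25) · (15n/(25e))^(15n)

Write the integrand as exp(15n ln x − 25x) and set f(x) = 15n ln x − 25x. Then f'(x) = 15n/x − 25 = 0 at x* = 15n/25, and f''(x*) = −15n/x*^2 = −25^2/(15n). Laplace's method (interior maximum) gives
  I(n) ~ e^(f(x*)) · sqrt(2π / |f''(x*)|)
        = exp(15n ln(15n/25) − 15n) · sqrt(2π · 15n / 25^2)
        = (15n/25)^(15n) e^(−15n) · sqrt(2π·15n) / 25
        = (sqrt(2π·15n) / 25) · (15n/(25e))^(15n).
This matches Γ(15n+1)/25^(15n+1) with Stirling applied to Γ.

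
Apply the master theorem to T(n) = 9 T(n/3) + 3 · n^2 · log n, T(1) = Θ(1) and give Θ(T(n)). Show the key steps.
T(n) = Θ(n^2 · (log n)^2)

Here log_3 9 = 2 and f(n) = 3 · n^2 · log n = Θ(n^(log_3 9) · (log n)^1). This is the extended Case 2 of the master theorem (f matches the critical exponent up to log factors), giving T(n) = Θ(n^(log_3 9) · (log n)^(1+1)) = Θ(n^2 · (log n)^2).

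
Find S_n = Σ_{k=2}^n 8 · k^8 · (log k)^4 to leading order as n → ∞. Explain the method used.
S_n ~ 8 · n^9 · (log n)^4 / 9

By integral comparison, S_n = ∫_1^n 8 · x^8 · (log x)^4 dx + O(n^8 · (log n)^4). For the integral, the leading term of ∫_1^n x^8 (log x)^4 dx is n^9/9 · (log n)^4 (by repeated integration by parts; each step lowers the log-exponent and produces a relatively O(1/log n) correction). Hence S_n ~ 8 · n^9 · (log n)^4 / 9.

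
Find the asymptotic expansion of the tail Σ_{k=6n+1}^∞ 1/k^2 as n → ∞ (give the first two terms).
Σ_{k>6n} 1/k^2 = 1/(1 · (6n)) − 1/(2 · (6n)^2) + O(1/(6n)^3)

Compare to the integral: ∫_{6n}^∞ x^(−2) dx = [−x^(−1)/1]_{6n}^∞ = 1/((2−1)·(6n)). The Euler-Maclaurin correction adds −f(6n)/2 = −1/(2·(6n)^2). Euler-Maclaurin then gives
  Σ_{k>6n} 1/k^2 = ∫_{6n}^∞ dx/x^2 − 1/(2·(6n)^2) + O(1/(6n)^3).
(Equivalently this is ζ(2) − Σ_{k≤6n} 1/k^2.)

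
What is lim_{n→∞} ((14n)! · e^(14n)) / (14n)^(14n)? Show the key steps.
lim = ∞

Stirling: (14n)! ~ sqrt(2π·14n) · (14n/e)^(14n). Hence
  (14n)! · e^(14n) / (14n)^(14n) ~ sqrt(2π·14n) = sqrt(2π·14) · sqrt(n) → ∞.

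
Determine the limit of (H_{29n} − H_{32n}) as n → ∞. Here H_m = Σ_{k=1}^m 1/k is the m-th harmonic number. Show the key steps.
lim = ln(29/32)

Euler-Maclaurin gives H_m = ln m + γ + 1/(2m) + O(1/m^2). The γ and O(1/m) terms cancel in the difference:
  H_{29n} − H_{32n} = ln(29n) − ln(32n) + O(1/n) = ln(29/32) + O(1/n).
Hence the limit is ln(29/32).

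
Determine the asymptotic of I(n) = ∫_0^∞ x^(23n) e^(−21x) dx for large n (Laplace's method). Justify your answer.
I(n) ~ (sqrt(2π·23n) / 21) · (23n/(21e))^(23n)

Write the integrand as exp(23n ln x − 21x) and set f(x) = 23n ln x − 21x. Then f'(x) = 23n/x − 21 = 0 at x* = 23n/21, and f''(x*) = −23n/x*^2 = −21^2/(23n). Laplace's method (interior maximum) gives
  I(n) ~ e^(f(x*)) · sqrt(2π / |f''(x*)|)
        = exp(23n ln(23n/21) − 23n) · sqrt(2π · 23n / 21^2)
        = (23n/21)^(23n) e^(−23n) · sqrt(2π·23n) / 21
        = (sqrt(2π·23n) / 21) · (23n/(21e))^(23n).
This matches Γ(23n+1)/21^(23n+1) with Stirling applied to Γ.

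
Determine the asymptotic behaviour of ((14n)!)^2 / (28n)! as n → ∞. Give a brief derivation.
((14n)!)^2/(28n)! ~ ((2π·14n)^(1/2) / sqrt(2)) · 2^(−2·14n)  →  0

Write N = 14n. Stirling: N! ~ sqrt(2π N)(N/e)^N and (2N)! ~ sqrt(2π·2N)·(2N/e)^(2N).
  (N!)^2/(2N)! ~ (2π N)^(2/2) (N/e)^(2N) / [sqrt(2π·2N) (2N/e)^(2N)]
     = (2π N)^(2/2) / sqrt(2π·2N) · (N/(2N))^(2N)
     = (2π N)^((2−1)/2) / sqrt(2) · 2^(−2N).
Since 2^2 > 1, the factor 2^(−2N) decays exponentially, so the ratio → 0. Substituting N = 14n gives the stated form.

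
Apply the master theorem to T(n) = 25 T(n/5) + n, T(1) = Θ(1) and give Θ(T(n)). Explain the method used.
T(n) = Θ(n^2)

Master theorem: compare f(n) = n to n^(log_5 25) where log_5 25 = 2. Since 1 < log_5 25, we have f(n) = O(n^(log_5 25 − ε)) for some ε > 0 — Case 1. Hence T(n) = Θ(n^(log_5 25)) = Θ(n^2).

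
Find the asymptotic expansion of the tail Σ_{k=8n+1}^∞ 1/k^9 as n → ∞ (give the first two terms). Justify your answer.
Σ_{k>8n} 1/k^9 = 1/(8 · (8n)^8) − 1/(2 · (8n)^9) + O(1/(8n)^10)

Compare to the integral: ∫_{8n}^∞ x^(−9) dx = [−x^(−8)/8]_{8n}^∞ = 1/((9−1)·(8n)^8). The Euler-Maclaurin correction adds −f(8n)/2 = −1/(2·(8n)^9). Euler-Maclaurin then gives
  Σ_{k>8n} 1/k^9 = ∫_{8n}^∞ dx/x^9 − 1/(2·(8n)^9) + O(1/(8n)^10).
(Equivalently this is ζ(9) − Σ_{k≤8n} 1/k^9.)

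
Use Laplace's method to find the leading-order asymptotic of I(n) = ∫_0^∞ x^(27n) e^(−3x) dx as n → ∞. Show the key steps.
I(n) ~ (sqrt(2π·27n) / 3) · (27n/(3e))^(27n)

Write the integrand as exp(27n ln x − 3x) and set f(x) = 27n ln x − 3x. Then f'(x) = 27n/x − 3 = 0 at x* = 27n/3, and f''(x*) = −27n/x*^2 = −3^2/(27n). Laplace's method (interior maximum) gives
  I(n) ~ e^(f(x*)) · sqrt(2π / |f''(x*)|)
        = exp(27n ln(27n/3) − 27n) · sqrt(2π · 27n / 3^2)
        = (27n/3)^(27n) e^(−27n) · sqrt(2π·27n) / 3
        = (sqrt(2π·27n) / 3) · (27n/(3e))^(27n).
This matches Γ(27n+1)/3^(27n+1) with Stirling applied to Γ.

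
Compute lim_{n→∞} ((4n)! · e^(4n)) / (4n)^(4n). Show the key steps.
lim = ∞

Stirling: (4n)! ~ sqrt(2π·4n) · (4n/e)^(4n). Hence
  (4n)! · e^(4n) / (4n)^(4n) ~ sqrt(2π·4n) = sqrt(2π·4) · sqrt(n) → ∞.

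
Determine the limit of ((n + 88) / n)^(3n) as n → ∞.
lim = e^264

Rewrite as (1 + 88/n)^(3n). By the standard limit (1 + x/n)^n → e^x, we have (1 + 88/n)^n → e^88, and raising to the 3rd power gives e^264.
More precisely, ln[(1 + 88/n)^(3n)] = 3n · ln(1 + 88/n) = 3n · (88/n + O(1/n^2)) = 264 + O(1/n) → 264.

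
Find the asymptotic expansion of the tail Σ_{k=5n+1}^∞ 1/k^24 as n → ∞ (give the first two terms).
Σ_{k>5n} 1/k^24 = 1/(23 · (5n)^23) − 1/(2 · (5n)^24) + O(1/(5n)^25)

Compare to the integral: ∫_{5n}^∞ x^(−24) dx = [−x^(−23)/23]_{5n}^∞ = 1/((24−1)·(5n)^23). The Euler-Maclaurin correction adds −f(5n)/2 = −1/(2·(5n)^24). Euler-Maclaurin then gives
  Σ_{k>5n} 1/k^24 = ∫_{5n}^∞ dx/x^24 − 1/(2·(5n)^24) + O(1/(5n)^25).
(Equivalently this is ζ(24) − Σ_{k≤5n} 1/k^24.)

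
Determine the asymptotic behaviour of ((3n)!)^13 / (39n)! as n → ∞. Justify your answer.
((3n)!)^13/(39n)! ~ ((2π·3n)^(12/2) / sqrt(13)) · 13^(−13·3n)  →  0

Write N = 3n. Stirling: N! ~ sqrt(2π N)(N/e)^N and (13N)! ~ sqrt(2π·13N)·(13N/e)^(13N).
  (N!)^13/(13N)! ~ (2π N)^(13/2) (N/e)^(13N) / [sqrt(2π·13N) (13N/e)^(13N)]
     = (2π N)^(13/2) / sqrt(2π·13N) · (N/(13N))^(13N)
     = (2π N)^((13−1)/2) / sqrt(13) · 13^(−13N).
Since 13^13 > 1, the factor 13^(−13N) decays exponentially, so the ratio → 0. Substituting N = 3n gives the stated form.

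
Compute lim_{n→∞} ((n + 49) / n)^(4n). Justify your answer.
lim = e^196

Rewrite as (1 + 49/n)^(4n). By the standard limit (1 + x/n)^n → e^x, we have (1 + 49/n)^n → e^49, and raising to the 4th power gives e^196.
More precisely, ln[(1 + 49/n)^(4n)] = 4n · ln(1 + 49/n) = 4n · (49/n + O(1/n^2)) = 196 + O(1/n) → 196.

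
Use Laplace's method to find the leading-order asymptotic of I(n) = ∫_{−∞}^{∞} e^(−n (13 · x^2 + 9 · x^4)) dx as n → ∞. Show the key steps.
I(n) ~ sqrt(π/(13n))

φ(x) = 13 · x^2 + 9 · x^4 has its unique global minimum at x* = 0 (since φ'(x) = 26x + 36x^3 = 0 only at x = 0 for real x with both coefficients positive, and φ → ∞ as |x| → ∞). At x* = 0, φ(0) = 0 and φ''(0) = 26. Laplace's method then gives
  I(n) ~ sqrt(2π / (n · φ''(0))) · e^(−n φ(0)) = sqrt(2π / (26n)) = sqrt(π/(13n)).
The 9 · x^4 term contributes only at subleading order (an O(1/n) relative correction).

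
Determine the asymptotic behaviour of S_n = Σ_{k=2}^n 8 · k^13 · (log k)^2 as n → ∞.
S_n ~ 4 · n^14 · (log n)^2 / 7

By integral comparison, S_n = ∫_1^n 8 · x^13 · (log x)^2 dx + O(n^13 · (log n)^2). For the integral, the leading term of ∫_1^n x^13 (log x)^2 dx is n^14/14 · (log n)^2 (by repeated integration by parts; each step lowers the log-exponent and produces a relatively O(1/log n) correction). Hence S_n ~ 4 · n^14 · (log n)^2 / 7.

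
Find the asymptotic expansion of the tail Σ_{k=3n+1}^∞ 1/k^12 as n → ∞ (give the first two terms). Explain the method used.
Σ_{k>3n} 1/k^12 = 1/(11 · (3n)^11) − 1/(2 · (3n)^12) + O(1/(3n)^13)

Compare to the integral: ∫_{3n}^∞ x^(−12) dx = [−x^(−11)/11]_{3n}^∞ = 1/((12−1)·(3n)^11). The Euler-Maclaurin correction adds −f(3n)/2 = −1/(2·(3n)^12). Euler-Maclaurin then gives
  Σ_{k>3n} 1/k^12 = ∫_{3n}^∞ dx/x^12 − 1/(2·(3n)^12) + O(1/(3n)^13).
(Equivalently this is ζ(12) − Σ_{k≤3n} 1/k^12.)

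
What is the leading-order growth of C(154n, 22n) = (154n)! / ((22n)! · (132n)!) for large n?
C(154n, 22n) ~ (823543/46656)^(22n) · sqrt(7/(12π·22n))

Write N = 22n. Apply Stirling to each factorial:
  (7N)! ~ sqrt(2π·7N) · (7N/e)^(7N),
  N! ~ sqrt(2π N) · (N/e)^N,
  (6N)! ~ sqrt(2π·6N) · (6N/e)^(6N).
The exponential factors combine to (7N)^(7N) / (N^N · (6N)^(6N)) = 7^(7N)/6^(6N) = (7^7/6^6)^N = (823543/46656)^N.
The square-root prefactors combine to sqrt(2π·7N) / (sqrt(2π N)·sqrt(2π·6N)) = sqrt(7 / (2π·6·N)) = sqrt(7/(12π·22n)).
Substituting N = 22n: C(154n, 22n) ~ (823543/46656)^(22n) · sqrt(7/(12π·22n)).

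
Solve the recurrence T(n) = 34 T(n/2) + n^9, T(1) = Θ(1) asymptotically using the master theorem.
T(n) = Θ(n^9)

log_2 34 ≈ 5.087. f(n) = n^9 dominates n^(log_2 34) since 9 > 5.087, and the regularity condition a·f(n/b) = 34·(n/2)^9 = (34/512)·n^9 ≤ c·f(n) holds with c = 34/512 ≈ 0.0664 < 1. So this is Case 3: T(n) = Θ(f(n)) = Θ(n^9).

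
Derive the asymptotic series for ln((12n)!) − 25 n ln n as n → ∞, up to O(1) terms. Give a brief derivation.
ln((12n)!) − 25 n ln n = −13 n ln n + 12(ln 12 − 1) n + (1/2) ln(2π·12n) + O(1/n)

Stirling: ln((12n)!) = 12n ln(12n) − 12n + (1/2) ln(2π·12n) + O(1/n).
Expand 12n ln(12n) = 12n (ln n + ln 12) = 12n ln n + 12n ln 12.
Subtract 25n ln n: leading term is (12 − 25) n ln n = −13 n ln n. The next term is 12n ln 12 − 12n = 12(ln 12 − 1) n. Then the (1/2) ln(2π·12n) correction.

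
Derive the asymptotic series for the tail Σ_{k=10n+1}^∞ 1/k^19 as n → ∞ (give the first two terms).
Σ_{k>10n} 1/k^19 = 1/(18 · (10n)^18) − 1/(2 · (10n)^19) + O(1/(10n)^20)

Compare to the integral: ∫_{10n}^∞ x^(−19) dx = [−x^(−18)/18]_{10n}^∞ = 1/((19−1)·(10n)^18). The Euler-Maclaurin correction adds −f(10n)/2 = −1/(2·(10n)^19). Euler-Maclaurin then gives
  Σ_{k>10n} 1/k^19 = ∫_{10n}^∞ dx/x^19 − 1/(2·(10n)^19) + O(1/(10n)^20).
(Equivalently this is ζ(19) − Σ_{k≤10n} 1/k^19.)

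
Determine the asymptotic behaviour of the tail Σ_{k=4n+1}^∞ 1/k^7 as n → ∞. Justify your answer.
Σ_{k>4n} 1/k^7 ~ 1/(6 · (4n)^6)

Compare to the integral: ∫_{4n}^∞ x^(−7) dx = [−x^(−6)/6]_{4n}^∞ = 1/((7−1)·(4n)^6). Euler-Maclaurin then gives
  Σ_{k>4n} 1/k^7 = ∫_{4n}^∞ dx/x^7 − 1/(2·(4n)^7) + O(1/(4n)^8).
(Equivalently this is ζ(7) − Σ_{k≤4n} 1/k^7.)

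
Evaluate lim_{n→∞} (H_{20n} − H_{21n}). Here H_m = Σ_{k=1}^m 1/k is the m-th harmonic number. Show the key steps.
lim = ln(20/21)

Euler-Maclaurin gives H_m = ln m + γ + 1/(2m) + O(1/m^2). The γ and O(1/m) terms cancel in the difference:
  H_{20n} − H_{21n} = ln(20n) − ln(21n) + O(1/n) = ln(20/21) + O(1/n).
Hence the limit is ln(20/21).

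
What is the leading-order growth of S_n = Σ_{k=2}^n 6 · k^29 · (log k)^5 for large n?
S_n ~ n^30 · (log n)^5 / 5

By integral comparison, S_n = ∫_1^n 6 · x^29 · (log x)^5 dx + O(n^29 · (log n)^5). For the integral, the leading term of ∫_1^n x^29 (log x)^5 dx is n^30/30 · (log n)^5 (by repeated integration by parts; each step lowers the log-exponent and produces a relatively O(1/log n) correction). Hence S_n ~ n^30 · (log n)^5 / 5.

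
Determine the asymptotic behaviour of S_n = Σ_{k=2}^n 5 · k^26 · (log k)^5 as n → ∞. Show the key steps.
S_n ~ 5 · n^27 · (log n)^5 / 27

By integral comparison, S_n = ∫_1^n 5 · x^26 · (log x)^5 dx + O(n^26 · (log n)^5). For the integral, the leading term of ∫_1^n x^26 (log x)^5 dx is n^27/27 · (log n)^5 (by repeated integration by parts; each step lowers the log-exponent and produces a relatively O(1/log n) correction). Hence S_n ~ 5 · n^27 · (log n)^5 / 27.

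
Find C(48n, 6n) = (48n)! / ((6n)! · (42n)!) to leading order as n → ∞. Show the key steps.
C(48n, 6n) ~ (16777216/823543)^(6n) · sqrt(4/(7π·6n))

Write N = 6n. Apply Stirling to each factorial:
  (8N)! ~ sqrt(2π·8N) · (8N/e)^(8N),
  N! ~ sqrt(2π N) · (N/e)^N,
  (7N)! ~ sqrt(2π·7N) · (7N/e)^(7N).
The exponential factors combine to (8N)^(8N) / (N^N · (7N)^(7N)) = 8^(8N)/7^(7N) = (8^8/7^7)^N = (16777216/823543)^N.
The square-root prefactors combine to sqrt(2π·8N) / (sqrt(2π N)·sqrt(2π·7N)) = sqrt(8 / (2π·7·N)) = sqrt(4/(7π·6n)).
Substituting N = 6n: C(48n, 6n) ~ (16777216/823543)^(6n) · sqrt(4/(7π·6n)).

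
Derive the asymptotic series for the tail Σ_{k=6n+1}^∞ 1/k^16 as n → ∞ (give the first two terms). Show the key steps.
Σ_{k>6n} 1/k^16 = 1/(15 · (6n)^15) − 1/(2 · (6n)^16) + O(1/(6n)^17)

Compare to the integral: ∫_{6n}^∞ x^(−16) dx = [−x^(−15)/15]_{6n}^∞ = 1/((16−1)·(6n)^15). The Euler-Maclaurin correction adds −f(6n)/2 = −1/(2·(6n)^16). Euler-Maclaurin then gives
  Σ_{k>6n} 1/k^16 = ∫_{6n}^∞ dx/x^16 − 1/(2·(6n)^16) + O(1/(6n)^17).
(Equivalently this is ζ(16) − Σ_{k≤6n} 1/k^16.)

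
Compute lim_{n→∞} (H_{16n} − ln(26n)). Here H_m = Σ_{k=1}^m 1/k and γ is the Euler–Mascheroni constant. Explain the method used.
lim = ln(8/13) + γ

By Euler-Maclaurin, H_m = ln m + γ + O(1/m). So
  H_{16n} − ln(26n) = ln(16n) + γ − ln(26n) + O(1/n)
                       = ln(16/26) + γ + O(1/n).
Hence the limit is ln(16/26) + γ (= ln(8/13)).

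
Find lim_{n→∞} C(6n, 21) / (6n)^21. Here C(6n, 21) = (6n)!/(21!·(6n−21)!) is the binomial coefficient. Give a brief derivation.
lim = 1/21! = 1/51090942171709440000

With N = 6n → ∞: C(N, 21) / N^21 = [N(N−1)…(N−20)] / (21! · N^21) = (1/21!) · 1 · (1 − 1/(6n)) · … · (1 − 20/(6n)). Each factor → 1 as N → ∞, so the limit is 1/21! = 1/51090942171709440000.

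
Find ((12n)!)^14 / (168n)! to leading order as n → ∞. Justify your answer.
((12n)!)^14/(168n)! ~ ((2π·12n)^(13/2) / sqrt(14)) · 14^(−14·12n)  →  0

Write N = 12n. Stirling: N! ~ sqrt(2π N)(N/e)^N and (14N)! ~ sqrt(2π·14N)·(14N/e)^(14N).
  (N!)^14/(14N)! ~ (2π N)^(14/2) (N/e)^(14N) / [sqrt(2π·14N) (14N/e)^(14N)]
     = (2π N)^(14/2) / sqrt(2π·14N) · (N/(14N))^(14N)
     = (2π N)^((14−1)/2) / sqrt(14) · 14^(−14N).
Since 14^14 > 1, the factor 14^(−14N) decays exponentially, so the ratio → 0. Substituting N = 12n gives the stated form.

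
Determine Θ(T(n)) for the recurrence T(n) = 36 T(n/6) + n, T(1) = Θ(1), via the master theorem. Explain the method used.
T(n) = Θ(n^2)

Master theorem: compare f(n) = n to n^(log_6 36) where log_6 36 = 2. Since 1 < log_6 36, we have f(n) = O(n^(log_6 36 − ε)) for some ε > 0 — Case 1. Hence T(n) = Θ(n^(log_6 36)) = Θ(n^2).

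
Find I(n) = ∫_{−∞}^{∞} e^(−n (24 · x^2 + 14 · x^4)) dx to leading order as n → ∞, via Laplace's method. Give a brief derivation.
I(n) ~ sqrt(π/(24n))

φ(x) = 24 · x^2 + 14 · x^4 has its unique global minimum at x* = 0 (since φ'(x) = 48x + 56x^3 = 0 only at x = 0 for real x with both coefficients positive, and φ → ∞ as |x| → ∞). At x* = 0, φ(0) = 0 and φ''(0) = 48. Laplace's method then gives
  I(n) ~ sqrt(2π / (n · φ''(0))) · e^(−n φ(0)) = sqrt(2π / (48n)) = sqrt(π/(24n)).
The 14 · x^4 term contributes only at subleading order (an O(1/n) relative correction).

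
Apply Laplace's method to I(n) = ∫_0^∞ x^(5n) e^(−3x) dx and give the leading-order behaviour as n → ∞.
I(n) ~ (sqrt(2π·5n) / 3) · (5n/(3e))^(5n)

Write the integrand as exp(5n ln x − 3x) and set f(x) = 5n ln x − 3x. Then f'(x) = 5n/x − 3 = 0 at x* = 5n/3, and f''(x*) = −5n/x*^2 = −3^2/(5n). Laplace's method (interior maximum) gives
  I(n) ~ e^(f(x*)) · sqrt(2π / |f''(x*)|)
        = exp(5n ln(5n/3) − 5n) · sqrt(2π · 5n / 3^2)
        = (5n/3)^(5n) e^(−5n) · sqrt(2π·5n) / 3
        = (sqrt(2π·5n) / 3) · (5n/(3e))^(5n).
This matches Γ(5n+1)/3^(5n+1) with Stirling applied to Γ.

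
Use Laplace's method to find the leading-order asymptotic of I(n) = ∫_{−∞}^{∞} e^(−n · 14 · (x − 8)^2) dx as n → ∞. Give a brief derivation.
I(n) = sqrt(π/(14n))

Here φ(x) = 14 · (x − 8)^2 has its unique minimum at x* = 8 with φ(x*) = 0 and φ''(x*) = 28. Laplace's method gives
  I(n) ~ e^(−n φ(x*)) · sqrt(2π / (n · φ''(x*))) = sqrt(2π / (28n)) = sqrt(π/(14n)).
This is exact: substituting u = (x − 8)·sqrt(14n) gives I(n) = (1/sqrt(14n)) ∫_{−∞}^{∞} e^(−u^2) du = sqrt(π/(14n)).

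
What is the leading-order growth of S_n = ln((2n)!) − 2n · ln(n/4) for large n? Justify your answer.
S_n ~ 2n · (ln 8 − 1) + O(ln n)

Stirling: ln((2n)!) = 2n ln(2n) − 2n + O(ln n).
  S_n = 2n ln(2n) − 2n − 2n ln(n/4) + O(ln n)
      = 2n ln(2n) − 2n ln n + 2n ln 4 − 2n + O(ln n)
      = 2n ln 2 + 2n ln 4 − 2n + O(ln n)
      = 2n (ln 8 − 1) + O(ln n).
Numerically ln(8) − 1 ≈ 1.0794.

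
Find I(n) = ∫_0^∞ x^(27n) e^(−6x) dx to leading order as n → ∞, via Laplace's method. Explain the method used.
I(n) ~ (sqrt(2π·27n) / 6) · (27n/(6e))^(27n)

Write the integrand as exp(27n ln x − 6x) and set f(x) = 27n ln x − 6x. Then f'(x) = 27n/x − 6 = 0 at x* = 27n/6, and f''(x*) = −27n/x*^2 = −6^2/(27n). Laplace's method (interior maximum) gives
  I(n) ~ e^(f(x*)) · sqrt(2π / |f''(x*)|)
        = exp(27n ln(27n/6) − 27n) · sqrt(2π · 27n / 6^2)
        = (27n/6)^(27n) e^(−27n) · sqrt(2π·27n) / 6
        = (sqrt(2π·27n) / 6) · (27n/(6e))^(27n).
This matches Γ(27n+1)/6^(27n+1) with Stirling applied to Γ.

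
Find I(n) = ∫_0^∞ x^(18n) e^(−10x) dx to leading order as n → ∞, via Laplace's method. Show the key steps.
I(n) ~ (sqrt(2π·18n) / 10) · (18n/(10e))^(18n)

Write the integrand as exp(18n ln x − 10x) and set f(x) = 18n ln x − 10x. Then f'(x) = 18n/x − 10 = 0 at x* = 18n/10, and f''(x*) = −18n/x*^2 = −10^2/(18n). Laplace's method (interior maximum) gives
  I(n) ~ e^(f(x*)) · sqrt(2π / |f''(x*)|)
        = exp(18n ln(18n/10) − 18n) · sqrt(2π · 18n / 10^2)
        = (18n/10)^(18n) e^(−18n) · sqrt(2π·18n) / 10
        = (sqrt(2π·18n) / 10) · (18n/(10e))^(18n).
This matches Γ(18n+1)/10^(18n+1) with Stirling applied to Γ.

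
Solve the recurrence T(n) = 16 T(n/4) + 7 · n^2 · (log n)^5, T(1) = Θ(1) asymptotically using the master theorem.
T(n) = Θ(n^2 · (log n)^6)

Here log_4 16 = 2 and f(n) = 7 · n^2 · (log n)^5 = Θ(n^(log_4 16) · (log n)^5). This is the extended Case 2 of the master theorem (f matches the critical exponent up to log factors), giving T(n) = Θ(n^(log_4 16) · (log n)^(5+1)) = Θ(n^2 · (log n)^6).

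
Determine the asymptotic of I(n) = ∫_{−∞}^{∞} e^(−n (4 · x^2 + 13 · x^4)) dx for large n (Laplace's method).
I(n) ~ sqrt(π/(4n))

φ(x) = 4 · x^2 + 13 · x^4 has its unique global minimum at x* = 0 (since φ'(x) = 8x + 52x^3 = 0 only at x = 0 for real x with both coefficients positive, and φ → ∞ as |x| → ∞). At x* = 0, φ(0) = 0 and φ''(0) = 8. Laplace's method then gives
  I(n) ~ sqrt(2π / (n · φ''(0))) · e^(−n φ(0)) = sqrt(2π / (8n)) = sqrt(π/(4n)).
The 13 · x^4 term contributes only at subleading order (an O(1/n) relative correction).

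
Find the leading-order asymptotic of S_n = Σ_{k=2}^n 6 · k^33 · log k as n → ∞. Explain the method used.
S_n ~ 3 · n^34 log n / 17 − 3 · n^34 / 578

By integral comparison, S_n = ∫_1^n 6 · x^33 · log x dx + O(n^33 · log n). For the integral, ∫ x^33 log x dx = n^34 log n / 34 − n^34/1156 (integration by parts). Hence S_n ~ 3 · n^34 log n / 17 − 3 · n^34 / 578.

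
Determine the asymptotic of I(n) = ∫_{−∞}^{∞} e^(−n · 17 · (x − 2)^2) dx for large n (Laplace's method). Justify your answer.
I(n) = sqrt(π/(17n))

Here φ(x) = 17 · (x − 2)^2 has its unique minimum at x* = 2 with φ(x*) = 0 and φ''(x*) = 34. Laplace's method gives
  I(n) ~ e^(−n φ(x*)) · sqrt(2π / (n · φ''(x*))) = sqrt(2π / (34n)) = sqrt(π/(17n)).
This is exact: substituting u = (x − 2)·sqrt(17n) gives I(n) = (1/sqrt(17n)) ∫_{−∞}^{∞} e^(−u^2) du = sqrt(π/(17n)).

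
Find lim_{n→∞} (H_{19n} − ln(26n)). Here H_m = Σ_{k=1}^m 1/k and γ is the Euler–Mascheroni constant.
lim = ln(19/26) + γ

By Euler-Maclaurin, H_m = ln m + γ + O(1/m). So
  H_{19n} − ln(26n) = ln(19n) + γ − ln(26n) + O(1/n)
                       = ln(19/26) + γ + O(1/n).
Hence the limit is ln(19/26) + γ.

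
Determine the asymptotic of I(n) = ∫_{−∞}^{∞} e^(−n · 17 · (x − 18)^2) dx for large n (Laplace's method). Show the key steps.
I(n) = sqrt(π/(17n))

Here φ(x) = 17 · (x − 18)^2 has its unique minimum at x* = 18 with φ(x*) = 0 and φ''(x*) = 34. Laplace's method gives
  I(n) ~ e^(−n φ(x*)) · sqrt(2π / (n · φ''(x*))) = sqrt(2π / (34n)) = sqrt(π/(17n)).
This is exact: substituting u = (x − 18)·sqrt(17n) gives I(n) = (1/sqrt(17n)) ∫_{−∞}^{∞} e^(−u^2) du = sqrt(π/(17n)).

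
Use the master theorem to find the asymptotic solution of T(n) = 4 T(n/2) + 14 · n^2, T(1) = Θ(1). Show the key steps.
T(n) = Θ(n^2 log n)

log_2 4 = 2, and f(n) = 14 · n^2 = Θ(n^(log_2 4)). This is Case 2 of the master theorem: T(n) = Θ(f(n) · log n) = Θ(n^2 log n).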